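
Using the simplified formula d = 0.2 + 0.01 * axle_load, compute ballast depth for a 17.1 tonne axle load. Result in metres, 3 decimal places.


d = 0.2 + 0.01 * 17.1
d = 0.2 + 0.171
d = 0.371 m

0.371


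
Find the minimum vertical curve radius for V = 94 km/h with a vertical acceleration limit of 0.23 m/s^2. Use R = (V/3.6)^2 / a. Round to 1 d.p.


Convert speed: V = 94 / 3.6 = 26.1111 m/s
V^2 = 681.7901 m^2/s^2
R_v = 681.7901 / 0.23
R_v = 2964.3 m

2964.3


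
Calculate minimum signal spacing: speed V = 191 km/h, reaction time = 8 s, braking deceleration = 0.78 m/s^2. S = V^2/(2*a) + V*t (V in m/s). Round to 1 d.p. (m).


V = 191 / 3.6 = 53.0556 m/s
Braking distance = 53.0556^2 / (2*0.78) = 1804.4179 m
Sighting distance = 53.0556 * 8 = 424.4444 m
S = 1804.4179 + 424.4444 = 2228.9 m

2228.9


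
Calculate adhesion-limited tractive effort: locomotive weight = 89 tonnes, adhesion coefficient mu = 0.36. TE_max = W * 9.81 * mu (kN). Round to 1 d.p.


TE_max = W * g * mu
TE_max = 89 * 9.81 * 0.36
TE_max = 873.09 * 0.36
TE_max = 314.3 kN

314.3


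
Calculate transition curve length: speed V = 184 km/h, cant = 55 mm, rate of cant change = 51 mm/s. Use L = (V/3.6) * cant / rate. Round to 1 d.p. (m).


Convert speed: V = 184 / 3.6 = 51.1111 m/s
L = 51.1111 * 55 / 51
L = 2811.1111 / 51
L = 55.1 m

55.1


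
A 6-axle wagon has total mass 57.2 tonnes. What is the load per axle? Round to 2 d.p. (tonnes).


Load per axle = total weight / number of axles
Load = 57.2 / 6
Load = 9.53 tonnes

9.53


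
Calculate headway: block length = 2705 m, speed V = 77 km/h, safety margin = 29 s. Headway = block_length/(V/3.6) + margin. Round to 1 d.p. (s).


V = 77 / 3.6 = 21.3889 m/s
Block traversal time = 2705 / 21.3889 = 126.4675 s
Headway = 126.4675 + 29
Headway = 155.5 s

155.5


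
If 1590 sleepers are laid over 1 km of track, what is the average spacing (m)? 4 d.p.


Spacing = 1000 m / number of sleepers
Spacing = 1000 / 1590
Spacing = 0.6289 m

0.6289


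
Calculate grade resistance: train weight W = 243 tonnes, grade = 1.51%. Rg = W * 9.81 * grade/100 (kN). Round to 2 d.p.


Rg = W * 9.81 * grade / 100
Rg = 243 * 9.81 * 1.51 / 100
Rg = 2383.83 * 0.0151
Rg = 36.00 kN

36.00


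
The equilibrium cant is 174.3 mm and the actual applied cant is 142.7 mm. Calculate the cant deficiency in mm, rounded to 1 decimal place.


Cant deficiency = equilibrium cant - actual cant
CD = 174.3 - 142.7
CD = 31.6 mm

31.6


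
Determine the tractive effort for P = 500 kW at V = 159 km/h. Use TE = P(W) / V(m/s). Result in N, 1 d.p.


Convert: P = 500 kW = 500000 W
V = 159 / 3.6 = 44.1667 m/s
TE = 500000 / 44.1667
TE = 11320.8 N

11320.8


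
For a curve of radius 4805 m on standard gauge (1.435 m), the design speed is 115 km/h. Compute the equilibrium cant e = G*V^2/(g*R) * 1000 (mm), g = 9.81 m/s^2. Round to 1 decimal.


Convert speed: V = 115 / 3.6 = 31.9444 m/s
Apply formula: e = 1.435 * 31.9444^2 / (9.81 * 4805)
e = 1.435 * 1020.4475 / 47137.05
e = 0.031066 m = 31.1 mm

31.1


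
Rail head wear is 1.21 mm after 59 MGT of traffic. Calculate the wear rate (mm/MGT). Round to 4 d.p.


Wear rate = total wear / cumulative tonnage
Rate = 1.21 / 59
Rate = 0.0205 mm/MGT

0.0205


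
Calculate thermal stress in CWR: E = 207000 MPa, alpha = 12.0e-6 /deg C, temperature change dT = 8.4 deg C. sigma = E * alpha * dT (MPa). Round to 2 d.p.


sigma = E * alpha * dT
sigma = 207000 * 12.0e-6 * 8.4
sigma = 2.484 * 8.4
sigma = 20.87 MPa

20.87


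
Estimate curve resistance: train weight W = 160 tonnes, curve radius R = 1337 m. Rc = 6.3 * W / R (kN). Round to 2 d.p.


Rc = 6.3 * W / R
Rc = 6.3 * 160 / 1337
Rc = 1008.0 / 1337
Rc = 0.75 kN

0.75


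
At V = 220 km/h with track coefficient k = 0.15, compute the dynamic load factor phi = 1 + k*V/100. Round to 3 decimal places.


phi = 1 + k * V / 100
phi = 1 + 0.15 * 220 / 100
phi = 1 + 0.33
phi = 1.330

1.330


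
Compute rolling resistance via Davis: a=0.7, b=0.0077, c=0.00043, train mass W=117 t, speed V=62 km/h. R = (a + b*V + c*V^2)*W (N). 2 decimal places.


b*V = 0.0077 * 62 = 0.4774
c*V^2 = 0.00043 * 3844 = 1.65292
R_per_t = 0.7 + 0.4774 + 1.65292 = 2.83032 N/t
R_total = 2.83032 * 117 = 331.15 N

331.15


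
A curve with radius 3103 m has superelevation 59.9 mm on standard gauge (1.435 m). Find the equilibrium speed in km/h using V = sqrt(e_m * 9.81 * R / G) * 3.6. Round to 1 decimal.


Convert cant: e = 59.9 mm = 0.0599 m
V_ms = sqrt(0.0599 * 9.81 * 3103 / 1.435)
V_ms = sqrt(1270.649308) = 35.6462 m/s
V = 35.6462 * 3.6 = 128.3 km/h

128.3


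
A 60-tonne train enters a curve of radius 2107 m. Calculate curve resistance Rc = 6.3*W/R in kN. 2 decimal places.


Rc = 6.3 * W / R
Rc = 6.3 * 60 / 2107
Rc = 378.0 / 2107
Rc = 0.18 kN

0.18


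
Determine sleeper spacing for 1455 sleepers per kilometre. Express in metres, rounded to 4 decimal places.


Spacing = 1000 m / number of sleepers
Spacing = 1000 / 1455
Spacing = 0.6873 m

0.6873


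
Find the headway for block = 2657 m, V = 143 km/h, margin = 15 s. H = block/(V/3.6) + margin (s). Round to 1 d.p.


V = 143 / 3.6 = 39.7222 m/s
Block traversal time = 2657 / 39.7222 = 66.8895 s
Headway = 66.8895 + 15
Headway = 81.9 s

81.9


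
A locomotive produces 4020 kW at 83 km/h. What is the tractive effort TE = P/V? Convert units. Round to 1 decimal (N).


Convert: P = 4020 kW = 4020000 W
V = 83 / 3.6 = 23.0556 m/s
TE = 4020000 / 23.0556
TE = 174361.4 N

174361.4


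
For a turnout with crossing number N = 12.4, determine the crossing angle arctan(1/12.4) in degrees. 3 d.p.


1/N = 1/12.4 = 0.080645
angle = arctan(0.080645) = 0.080471 rad
angle = 0.080471 * 180/pi = 4.611 degrees

4.611


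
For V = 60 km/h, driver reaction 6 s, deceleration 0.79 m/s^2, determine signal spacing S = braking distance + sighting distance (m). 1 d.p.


V = 60 / 3.6 = 16.6667 m/s
Braking distance = 16.6667^2 / (2*0.79) = 175.8087 m
Sighting distance = 16.6667 * 6 = 100.0 m
S = 175.8087 + 100.0 = 275.8 m

275.8


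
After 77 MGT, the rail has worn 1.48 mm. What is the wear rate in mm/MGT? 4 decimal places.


Wear rate = total wear / cumulative tonnage
Rate = 1.48 / 77
Rate = 0.0192 mm/MGT

0.0192


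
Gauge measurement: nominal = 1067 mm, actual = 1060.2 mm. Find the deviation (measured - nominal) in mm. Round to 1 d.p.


Deviation = measured - nominal
Deviation = 1060.2 - 1067
Deviation = -6.8 mm

-6.8


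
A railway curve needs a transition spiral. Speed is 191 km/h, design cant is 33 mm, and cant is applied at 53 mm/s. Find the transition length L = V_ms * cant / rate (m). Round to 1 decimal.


Convert speed: V = 191 / 3.6 = 53.0556 m/s
L = 53.0556 * 33 / 53
L = 1750.8333 / 53
L = 33.0 m

33.0


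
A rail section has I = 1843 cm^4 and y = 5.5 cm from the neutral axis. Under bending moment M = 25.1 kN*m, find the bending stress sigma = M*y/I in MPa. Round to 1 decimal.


Convert units:
M = 25.1 kN*m = 25100000 N*mm
y = 5.5 cm = 55 mm
I = 1843 cm^4 = 18430000 mm^4
sigma = 25100000 * 55 / 18430000
sigma = 74.9 MPa

74.9


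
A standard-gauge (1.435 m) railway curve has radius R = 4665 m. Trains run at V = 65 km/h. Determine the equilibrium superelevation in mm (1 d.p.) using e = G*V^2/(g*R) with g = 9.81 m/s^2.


Convert speed: V = 65 / 3.6 = 18.0556 m/s
Apply formula: e = 1.435 * 18.0556^2 / (9.81 * 4665)
e = 1.435 * 326.0031 / 45763.65
e = 0.010222 m = 10.2 mm

10.2


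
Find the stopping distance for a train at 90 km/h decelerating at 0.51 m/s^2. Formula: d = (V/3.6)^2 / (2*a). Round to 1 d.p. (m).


Convert speed: V = 90 / 3.6 = 25.0 m/s
V^2 = 625.0
d = 625.0 / (2 * 0.51)
d = 625.0 / 1.02
d = 612.7 m

612.7


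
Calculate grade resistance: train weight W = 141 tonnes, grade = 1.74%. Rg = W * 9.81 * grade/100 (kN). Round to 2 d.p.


Rg = W * 9.81 * grade / 100
Rg = 141 * 9.81 * 1.74 / 100
Rg = 1383.21 * 0.0174
Rg = 24.07 kN

24.07


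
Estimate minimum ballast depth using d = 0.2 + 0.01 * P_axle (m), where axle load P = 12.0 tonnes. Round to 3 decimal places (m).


d = 0.2 + 0.01 * 12.0
d = 0.2 + 0.12
d = 0.320 m

0.320


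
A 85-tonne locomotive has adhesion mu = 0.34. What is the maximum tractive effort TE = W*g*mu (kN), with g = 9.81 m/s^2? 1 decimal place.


TE_max = W * g * mu
TE_max = 85 * 9.81 * 0.34
TE_max = 833.85 * 0.34
TE_max = 283.5 kN

283.5


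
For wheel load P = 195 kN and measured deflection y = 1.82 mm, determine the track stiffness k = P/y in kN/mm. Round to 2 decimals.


Track stiffness k = P / y
k = 195 / 1.82
k = 107.14 kN/mm

107.14


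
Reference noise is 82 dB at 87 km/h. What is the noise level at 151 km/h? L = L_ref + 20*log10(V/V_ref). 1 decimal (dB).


V/V_ref = 151 / 87 = 1.735632
log10(1.735632) = 0.239458
20 * 0.239458 = 4.7892
L = 82 + 4.7892 = 86.8 dB

86.8


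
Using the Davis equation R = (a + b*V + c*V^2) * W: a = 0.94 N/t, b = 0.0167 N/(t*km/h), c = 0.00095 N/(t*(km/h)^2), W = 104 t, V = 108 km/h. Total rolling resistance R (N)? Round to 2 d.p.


b*V = 0.0167 * 108 = 1.8036
c*V^2 = 0.00095 * 11664 = 11.0808
R_per_t = 0.94 + 1.8036 + 11.0808 = 13.8244 N/t
R_total = 13.8244 * 104 = 1437.74 N

1437.74


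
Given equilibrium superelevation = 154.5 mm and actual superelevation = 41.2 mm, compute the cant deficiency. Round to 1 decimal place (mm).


Cant deficiency = equilibrium cant - actual cant
CD = 154.5 - 41.2
CD = 113.3 mm

113.3


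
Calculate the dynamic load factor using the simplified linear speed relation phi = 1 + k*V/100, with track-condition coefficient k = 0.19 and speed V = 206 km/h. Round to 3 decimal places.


phi = 1 + k * V / 100
phi = 1 + 0.19 * 206 / 100
phi = 1 + 0.3914
phi = 1.391

1.391


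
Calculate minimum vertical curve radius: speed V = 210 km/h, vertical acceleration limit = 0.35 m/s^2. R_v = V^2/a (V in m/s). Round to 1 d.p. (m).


Convert speed: V = 210 / 3.6 = 58.3333 m/s
V^2 = 3402.7778 m^2/s^2
R_v = 3402.7778 / 0.35
R_v = 9722.2 m

9722.2


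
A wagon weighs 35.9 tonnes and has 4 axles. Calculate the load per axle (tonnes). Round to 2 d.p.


Load per axle = total weight / number of axles
Load = 35.9 / 4
Load = 8.98 tonnes

8.98


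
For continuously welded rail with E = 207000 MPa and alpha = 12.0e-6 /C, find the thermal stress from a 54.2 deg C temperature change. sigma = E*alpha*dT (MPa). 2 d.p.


sigma = E * alpha * dT
sigma = 207000 * 12.0e-6 * 54.2
sigma = 2.484 * 54.2
sigma = 134.63 MPa

134.63


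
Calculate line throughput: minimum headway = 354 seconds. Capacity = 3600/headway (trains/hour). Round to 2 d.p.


Capacity = 3600 / headway
Capacity = 3600 / 354
Capacity = 10.17 trains/hour

10.17


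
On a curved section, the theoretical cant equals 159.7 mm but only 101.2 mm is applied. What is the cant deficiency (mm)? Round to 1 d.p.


Cant deficiency = equilibrium cant - actual cant
CD = 159.7 - 101.2
CD = 58.5 mm

58.5


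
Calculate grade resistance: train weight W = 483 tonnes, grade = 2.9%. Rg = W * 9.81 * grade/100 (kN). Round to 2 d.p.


Rg = W * 9.81 * grade / 100
Rg = 483 * 9.81 * 2.9 / 100
Rg = 4738.23 * 0.029
Rg = 137.41 kN

137.41


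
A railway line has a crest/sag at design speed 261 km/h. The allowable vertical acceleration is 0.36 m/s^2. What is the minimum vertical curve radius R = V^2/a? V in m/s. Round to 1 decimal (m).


Convert speed: V = 261 / 3.6 = 72.5 m/s
V^2 = 5256.25 m^2/s^2
R_v = 5256.25 / 0.36
R_v = 14600.7 m

14600.7


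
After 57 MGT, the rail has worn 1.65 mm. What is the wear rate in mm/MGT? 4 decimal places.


Wear rate = total wear / cumulative tonnage
Rate = 1.65 / 57
Rate = 0.0289 mm/MGT

0.0289


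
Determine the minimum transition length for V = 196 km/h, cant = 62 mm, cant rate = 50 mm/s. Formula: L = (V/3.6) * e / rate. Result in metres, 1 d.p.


Convert speed: V = 196 / 3.6 = 54.4444 m/s
L = 54.4444 * 62 / 50
L = 3375.5556 / 50
L = 67.5 m

67.5


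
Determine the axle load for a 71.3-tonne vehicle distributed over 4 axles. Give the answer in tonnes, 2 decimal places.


Load per axle = total weight / number of axles
Load = 71.3 / 4
Load = 17.83 tonnes

17.83


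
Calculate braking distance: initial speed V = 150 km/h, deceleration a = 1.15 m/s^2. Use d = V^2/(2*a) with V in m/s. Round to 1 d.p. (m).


Convert speed: V = 150 / 3.6 = 41.6667 m/s
V^2 = 1736.1111
d = 1736.1111 / (2 * 1.15)
d = 1736.1111 / 2.3
d = 754.8 m

754.8


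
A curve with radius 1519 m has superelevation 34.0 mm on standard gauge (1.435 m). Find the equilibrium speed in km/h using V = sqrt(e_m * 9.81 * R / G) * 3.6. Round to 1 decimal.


Convert cant: e = 34.0 mm = 0.0340 m
V_ms = sqrt(0.0340 * 9.81 * 1519 / 1.435)
V_ms = sqrt(353.064293) = 18.79 m/s
V = 18.79 * 3.6 = 67.6 km/h

67.6


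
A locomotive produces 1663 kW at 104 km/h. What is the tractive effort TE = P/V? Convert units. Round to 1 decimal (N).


Convert: P = 1663 kW = 1663000 W
V = 104 / 3.6 = 28.8889 m/s
TE = 1663000 / 28.8889
TE = 57565.4 N

57565.4


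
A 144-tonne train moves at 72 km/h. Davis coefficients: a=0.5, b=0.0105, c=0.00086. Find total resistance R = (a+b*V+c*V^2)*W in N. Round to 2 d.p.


b*V = 0.0105 * 72 = 0.756
c*V^2 = 0.00086 * 5184 = 4.45824
R_per_t = 0.5 + 0.756 + 4.45824 = 5.71424 N/t
R_total = 5.71424 * 144 = 822.85 N

822.85


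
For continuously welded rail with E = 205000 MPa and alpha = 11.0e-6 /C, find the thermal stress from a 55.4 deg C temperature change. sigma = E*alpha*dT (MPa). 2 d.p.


sigma = E * alpha * dT
sigma = 205000 * 11.0e-6 * 55.4
sigma = 2.255 * 55.4
sigma = 124.93 MPa

124.93


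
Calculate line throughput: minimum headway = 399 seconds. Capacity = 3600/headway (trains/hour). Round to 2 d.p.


Capacity = 3600 / headway
Capacity = 3600 / 399
Capacity = 9.02 trains/hour

9.02


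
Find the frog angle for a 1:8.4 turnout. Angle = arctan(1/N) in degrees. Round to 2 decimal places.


1/N = 1/8.4 = 0.119048
angle = arctan(0.119048) = 0.11849 rad
angle = 0.11849 * 180/pi = 6.79 degrees

6.79


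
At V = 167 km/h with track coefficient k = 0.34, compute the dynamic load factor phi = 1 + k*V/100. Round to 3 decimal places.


phi = 1 + k * V / 100
phi = 1 + 0.34 * 167 / 100
phi = 1 + 0.5678
phi = 1.568

1.568


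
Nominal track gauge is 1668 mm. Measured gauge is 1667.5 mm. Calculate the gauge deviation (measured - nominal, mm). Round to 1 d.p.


Deviation = measured - nominal
Deviation = 1667.5 - 1668
Deviation = -0.5 mm

-0.5


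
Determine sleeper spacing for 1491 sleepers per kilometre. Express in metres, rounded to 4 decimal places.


Spacing = 1000 m / number of sleepers
Spacing = 1000 / 1491
Spacing = 0.6707 m

0.6707


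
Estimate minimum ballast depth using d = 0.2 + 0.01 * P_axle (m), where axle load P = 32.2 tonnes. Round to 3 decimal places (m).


d = 0.2 + 0.01 * 32.2
d = 0.2 + 0.322
d = 0.522 m

0.522


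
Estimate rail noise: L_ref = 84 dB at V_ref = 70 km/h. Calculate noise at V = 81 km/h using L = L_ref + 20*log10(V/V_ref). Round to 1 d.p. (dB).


V/V_ref = 81 / 70 = 1.157143
log10(1.157143) = 0.063387
20 * 0.063387 = 1.2677
L = 84 + 1.2677 = 85.3 dB

85.3


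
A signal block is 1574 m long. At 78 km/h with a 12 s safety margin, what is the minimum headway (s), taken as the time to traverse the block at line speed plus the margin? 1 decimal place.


V = 78 / 3.6 = 21.6667 m/s
Block traversal time = 1574 / 21.6667 = 72.6462 s
Headway = 72.6462 + 12
Headway = 84.6 s

84.6


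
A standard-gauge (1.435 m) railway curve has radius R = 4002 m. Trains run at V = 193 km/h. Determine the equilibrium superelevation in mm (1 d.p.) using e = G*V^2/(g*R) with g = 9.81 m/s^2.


Convert speed: V = 193 / 3.6 = 53.6111 m/s
Apply formula: e = 1.435 * 53.6111^2 / (9.81 * 4002)
e = 1.435 * 2874.1512 / 39259.62
e = 0.105055 m = 105.1 mm

105.1


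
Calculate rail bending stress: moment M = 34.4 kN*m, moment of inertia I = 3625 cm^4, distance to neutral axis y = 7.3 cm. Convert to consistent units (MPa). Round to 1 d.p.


Convert units:
M = 34.4 kN*m = 34400000 N*mm
y = 7.3 cm = 73 mm
I = 3625 cm^4 = 36250000 mm^4
sigma = 34400000 * 73 / 36250000
sigma = 69.3 MPa

69.3


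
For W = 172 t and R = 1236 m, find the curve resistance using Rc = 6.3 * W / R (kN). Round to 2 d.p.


Rc = 6.3 * W / R
Rc = 6.3 * 172 / 1236
Rc = 1083.6 / 1236
Rc = 0.88 kN

0.88


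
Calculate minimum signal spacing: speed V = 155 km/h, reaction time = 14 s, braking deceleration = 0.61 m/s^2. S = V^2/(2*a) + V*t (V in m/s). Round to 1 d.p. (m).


V = 155 / 3.6 = 43.0556 m/s
Braking distance = 43.0556^2 / (2*0.61) = 1519.4925 m
Sighting distance = 43.0556 * 14 = 602.7778 m
S = 1519.4925 + 602.7778 = 2122.3 m

2122.3


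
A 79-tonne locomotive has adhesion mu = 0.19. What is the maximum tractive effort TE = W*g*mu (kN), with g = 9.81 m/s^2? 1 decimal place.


TE_max = W * g * mu
TE_max = 79 * 9.81 * 0.19
TE_max = 774.99 * 0.19
TE_max = 147.2 kN

147.2


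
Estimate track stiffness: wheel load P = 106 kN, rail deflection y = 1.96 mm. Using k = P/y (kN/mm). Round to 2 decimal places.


Track stiffness k = P / y
k = 106 / 1.96
k = 54.08 kN/mm

54.08


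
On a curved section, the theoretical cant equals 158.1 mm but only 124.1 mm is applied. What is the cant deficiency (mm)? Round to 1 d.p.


Cant deficiency = equilibrium cant - actual cant
CD = 158.1 - 124.1
CD = 34.0 mm

34.0


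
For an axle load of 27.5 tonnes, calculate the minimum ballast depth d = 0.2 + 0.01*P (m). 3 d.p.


d = 0.2 + 0.01 * 27.5
d = 0.2 + 0.275
d = 0.475 m

0.475


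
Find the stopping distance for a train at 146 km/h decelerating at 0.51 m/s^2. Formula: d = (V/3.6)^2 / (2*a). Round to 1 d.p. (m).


Convert speed: V = 146 / 3.6 = 40.5556 m/s
V^2 = 1644.7531
d = 1644.7531 / (2 * 0.51)
d = 1644.7531 / 1.02
d = 1612.5 m

1612.5


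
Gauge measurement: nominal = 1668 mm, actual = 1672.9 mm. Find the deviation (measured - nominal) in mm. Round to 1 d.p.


Deviation = measured - nominal
Deviation = 1672.9 - 1668
Deviation = 4.9 mm

4.9


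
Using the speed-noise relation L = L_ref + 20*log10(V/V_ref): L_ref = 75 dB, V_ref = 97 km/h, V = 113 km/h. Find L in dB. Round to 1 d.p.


V/V_ref = 113 / 97 = 1.164948
log10(1.164948) = 0.066307
20 * 0.066307 = 1.3261
L = 75 + 1.3261 = 76.3 dB

76.3


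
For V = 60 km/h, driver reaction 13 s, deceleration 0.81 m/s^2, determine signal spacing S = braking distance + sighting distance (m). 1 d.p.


V = 60 / 3.6 = 16.6667 m/s
Braking distance = 16.6667^2 / (2*0.81) = 171.4678 m
Sighting distance = 16.6667 * 13 = 216.6667 m
S = 171.4678 + 216.6667 = 388.1 m

388.1


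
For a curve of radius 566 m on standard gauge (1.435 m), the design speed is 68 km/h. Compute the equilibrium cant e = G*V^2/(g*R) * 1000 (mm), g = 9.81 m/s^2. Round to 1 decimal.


Convert speed: V = 68 / 3.6 = 18.8889 m/s
Apply formula: e = 1.435 * 18.8889^2 / (9.81 * 566)
e = 1.435 * 356.7901 / 5552.46
e = 0.09221 m = 92.2 mm

92.2


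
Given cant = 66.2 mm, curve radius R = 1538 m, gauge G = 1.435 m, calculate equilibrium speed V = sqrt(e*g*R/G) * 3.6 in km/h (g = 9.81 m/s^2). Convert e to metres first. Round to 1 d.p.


Convert cant: e = 66.2 mm = 0.0662 m
V_ms = sqrt(0.0662 * 9.81 * 1538 / 1.435)
V_ms = sqrt(696.035565) = 26.3825 m/s
V = 26.3825 * 3.6 = 95.0 km/h

95.0


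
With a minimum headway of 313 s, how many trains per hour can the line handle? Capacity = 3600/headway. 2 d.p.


Capacity = 3600 / headway
Capacity = 3600 / 313
Capacity = 11.50 trains/hour

11.50


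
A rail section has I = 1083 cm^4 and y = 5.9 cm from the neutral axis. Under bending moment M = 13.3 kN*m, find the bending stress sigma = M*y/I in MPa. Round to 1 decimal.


Convert units:
M = 13.3 kN*m = 13300000 N*mm
y = 5.9 cm = 59 mm
I = 1083 cm^4 = 10830000 mm^4
sigma = 13300000 * 59 / 10830000
sigma = 72.5 MPa

72.5


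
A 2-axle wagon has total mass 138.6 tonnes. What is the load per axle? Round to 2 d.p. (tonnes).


Load per axle = total weight / number of axles
Load = 138.6 / 2
Load = 69.30 tonnes

69.30


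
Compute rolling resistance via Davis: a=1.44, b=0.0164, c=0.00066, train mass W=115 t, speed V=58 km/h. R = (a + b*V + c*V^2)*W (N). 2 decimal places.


b*V = 0.0164 * 58 = 0.9512
c*V^2 = 0.00066 * 3364 = 2.22024
R_per_t = 1.44 + 0.9512 + 2.22024 = 4.61144 N/t
R_total = 4.61144 * 115 = 530.32 N

530.32


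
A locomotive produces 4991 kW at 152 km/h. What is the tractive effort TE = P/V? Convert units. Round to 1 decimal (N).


Convert: P = 4991 kW = 4991000 W
V = 152 / 3.6 = 42.2222 m/s
TE = 4991000 / 42.2222
TE = 118207.9 N

118207.9


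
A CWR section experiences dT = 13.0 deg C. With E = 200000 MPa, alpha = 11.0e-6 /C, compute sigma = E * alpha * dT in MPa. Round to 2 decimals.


sigma = E * alpha * dT
sigma = 200000 * 11.0e-6 * 13.0
sigma = 2.2 * 13.0
sigma = 28.60 MPa

28.60


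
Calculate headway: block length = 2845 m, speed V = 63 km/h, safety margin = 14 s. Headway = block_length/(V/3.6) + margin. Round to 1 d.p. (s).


V = 63 / 3.6 = 17.5 m/s
Block traversal time = 2845 / 17.5 = 162.5714 s
Headway = 162.5714 + 14
Headway = 176.6 s

176.6


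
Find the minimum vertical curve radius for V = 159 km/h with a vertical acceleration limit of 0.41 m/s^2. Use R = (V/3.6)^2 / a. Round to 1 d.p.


Convert speed: V = 159 / 3.6 = 44.1667 m/s
V^2 = 1950.6944 m^2/s^2
R_v = 1950.6944 / 0.41
R_v = 4757.8 m

4757.8


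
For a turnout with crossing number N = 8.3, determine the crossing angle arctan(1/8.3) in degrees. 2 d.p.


1/N = 1/8.3 = 0.120482
angle = arctan(0.120482) = 0.119904 rad
angle = 0.119904 * 180/pi = 6.87 degrees

6.87


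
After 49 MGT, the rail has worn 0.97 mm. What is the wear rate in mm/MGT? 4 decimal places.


Wear rate = total wear / cumulative tonnage
Rate = 0.97 / 49
Rate = 0.0198 mm/MGT

0.0198


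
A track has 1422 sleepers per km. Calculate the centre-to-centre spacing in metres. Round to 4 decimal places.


Spacing = 1000 m / number of sleepers
Spacing = 1000 / 1422
Spacing = 0.7032 m

0.7032


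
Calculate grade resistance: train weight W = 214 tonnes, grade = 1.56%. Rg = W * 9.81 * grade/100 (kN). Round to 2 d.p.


Rg = W * 9.81 * grade / 100
Rg = 214 * 9.81 * 1.56 / 100
Rg = 2099.34 * 0.0156
Rg = 32.75 kN

32.75


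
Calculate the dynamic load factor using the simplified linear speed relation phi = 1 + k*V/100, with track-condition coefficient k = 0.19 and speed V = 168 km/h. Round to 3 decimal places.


phi = 1 + k * V / 100
phi = 1 + 0.19 * 168 / 100
phi = 1 + 0.3192
phi = 1.319

1.319


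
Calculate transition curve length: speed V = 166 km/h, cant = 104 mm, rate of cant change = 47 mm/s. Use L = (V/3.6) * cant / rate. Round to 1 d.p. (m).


Convert speed: V = 166 / 3.6 = 46.1111 m/s
L = 46.1111 * 104 / 47
L = 4795.5556 / 47
L = 102.0 m

102.0


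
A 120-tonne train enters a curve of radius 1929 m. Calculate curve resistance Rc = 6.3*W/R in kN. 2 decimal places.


Rc = 6.3 * W / R
Rc = 6.3 * 120 / 1929
Rc = 756.0 / 1929
Rc = 0.39 kN

0.39


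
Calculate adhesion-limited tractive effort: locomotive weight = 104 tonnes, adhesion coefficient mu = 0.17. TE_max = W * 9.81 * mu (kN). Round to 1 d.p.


TE_max = W * g * mu
TE_max = 104 * 9.81 * 0.17
TE_max = 1020.24 * 0.17
TE_max = 173.4 kN

173.4


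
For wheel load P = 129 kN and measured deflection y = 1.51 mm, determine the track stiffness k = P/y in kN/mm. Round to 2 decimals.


Track stiffness k = P / y
k = 129 / 1.51
k = 85.43 kN/mm

85.43


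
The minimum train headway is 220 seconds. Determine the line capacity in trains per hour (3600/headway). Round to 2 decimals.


Capacity = 3600 / headway
Capacity = 3600 / 220
Capacity = 16.36 trains/hour

16.36


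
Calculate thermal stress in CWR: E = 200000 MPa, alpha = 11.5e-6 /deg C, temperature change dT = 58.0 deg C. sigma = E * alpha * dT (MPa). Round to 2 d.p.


sigma = E * alpha * dT
sigma = 200000 * 11.5e-6 * 58.0
sigma = 2.3 * 58.0
sigma = 133.40 MPa

133.40


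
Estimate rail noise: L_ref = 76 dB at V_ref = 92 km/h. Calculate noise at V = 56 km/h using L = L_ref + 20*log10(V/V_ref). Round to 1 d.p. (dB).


V/V_ref = 56 / 92 = 0.608696
log10(0.608696) = -0.2156
20 * -0.2156 = -4.312
L = 76 + -4.312 = 71.7 dB

71.7


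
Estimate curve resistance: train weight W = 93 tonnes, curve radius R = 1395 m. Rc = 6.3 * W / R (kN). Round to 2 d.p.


Rc = 6.3 * W / R
Rc = 6.3 * 93 / 1395
Rc = 585.9 / 1395
Rc = 0.42 kN

0.42


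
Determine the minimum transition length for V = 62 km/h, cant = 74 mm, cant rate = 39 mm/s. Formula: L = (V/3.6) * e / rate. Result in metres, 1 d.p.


Convert speed: V = 62 / 3.6 = 17.2222 m/s
L = 17.2222 * 74 / 39
L = 1274.4444 / 39
L = 32.7 m

32.7


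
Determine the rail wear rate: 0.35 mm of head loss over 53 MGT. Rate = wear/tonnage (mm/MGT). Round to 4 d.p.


Wear rate = total wear / cumulative tonnage
Rate = 0.35 / 53
Rate = 0.0066 mm/MGT

0.0066


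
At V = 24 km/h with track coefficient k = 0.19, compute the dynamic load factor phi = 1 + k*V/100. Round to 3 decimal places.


phi = 1 + k * V / 100
phi = 1 + 0.19 * 24 / 100
phi = 1 + 0.0456
phi = 1.046

1.046


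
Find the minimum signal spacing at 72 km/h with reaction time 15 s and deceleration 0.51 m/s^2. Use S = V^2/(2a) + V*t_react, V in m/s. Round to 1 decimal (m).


V = 72 / 3.6 = 20.0 m/s
Braking distance = 20.0^2 / (2*0.51) = 392.1569 m
Sighting distance = 20.0 * 15 = 300.0 m
S = 392.1569 + 300.0 = 692.2 m

692.2


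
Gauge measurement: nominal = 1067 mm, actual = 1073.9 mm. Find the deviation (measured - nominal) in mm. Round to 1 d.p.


Deviation = measured - nominal
Deviation = 1073.9 - 1067
Deviation = 6.9 mm

6.9


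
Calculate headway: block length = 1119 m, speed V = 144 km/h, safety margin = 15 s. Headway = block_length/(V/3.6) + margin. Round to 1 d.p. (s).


V = 144 / 3.6 = 40.0 m/s
Block traversal time = 1119 / 40.0 = 27.975 s
Headway = 27.975 + 15
Headway = 43.0 s

43.0


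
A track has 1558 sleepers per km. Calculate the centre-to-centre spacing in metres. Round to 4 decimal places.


Spacing = 1000 m / number of sleepers
Spacing = 1000 / 1558
Spacing = 0.6418 m

0.6418


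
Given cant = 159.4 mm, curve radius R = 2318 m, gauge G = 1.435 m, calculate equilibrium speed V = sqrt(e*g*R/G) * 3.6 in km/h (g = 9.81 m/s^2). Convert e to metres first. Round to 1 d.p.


Convert cant: e = 159.4 mm = 0.1594 m
V_ms = sqrt(0.1594 * 9.81 * 2318 / 1.435)
V_ms = sqrt(2525.915716) = 50.2585 m/s
V = 50.2585 * 3.6 = 180.9 km/h

180.9


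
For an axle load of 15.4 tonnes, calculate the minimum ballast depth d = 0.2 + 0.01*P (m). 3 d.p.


d = 0.2 + 0.01 * 15.4
d = 0.2 + 0.154
d = 0.354 m

0.354


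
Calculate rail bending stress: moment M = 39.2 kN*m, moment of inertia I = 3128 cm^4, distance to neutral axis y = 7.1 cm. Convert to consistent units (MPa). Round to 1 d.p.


Convert units:
M = 39.2 kN*m = 39200000 N*mm
y = 7.1 cm = 71 mm
I = 3128 cm^4 = 31280000 mm^4
sigma = 39200000 * 71 / 31280000
sigma = 89.0 MPa

89.0


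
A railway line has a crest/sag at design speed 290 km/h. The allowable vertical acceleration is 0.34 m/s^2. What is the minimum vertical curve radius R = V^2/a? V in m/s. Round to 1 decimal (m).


Convert speed: V = 290 / 3.6 = 80.5556 m/s
V^2 = 6489.1975 m^2/s^2
R_v = 6489.1975 / 0.34
R_v = 19085.9 m

19085.9


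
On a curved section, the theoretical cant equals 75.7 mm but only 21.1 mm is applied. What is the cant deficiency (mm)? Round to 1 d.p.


Cant deficiency = equilibrium cant - actual cant
CD = 75.7 - 21.1
CD = 54.6 mm

54.6


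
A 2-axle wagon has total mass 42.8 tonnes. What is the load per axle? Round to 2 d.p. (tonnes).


Load per axle = total weight / number of axles
Load = 42.8 / 2
Load = 21.40 tonnes

21.40


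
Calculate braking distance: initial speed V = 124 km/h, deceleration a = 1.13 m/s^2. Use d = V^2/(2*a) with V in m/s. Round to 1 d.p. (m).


Convert speed: V = 124 / 3.6 = 34.4444 m/s
V^2 = 1186.4198
d = 1186.4198 / (2 * 1.13)
d = 1186.4198 / 2.26
d = 525.0 m

525.0


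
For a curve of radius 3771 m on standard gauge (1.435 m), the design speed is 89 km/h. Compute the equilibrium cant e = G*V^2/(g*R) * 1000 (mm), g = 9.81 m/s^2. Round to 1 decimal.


Convert speed: V = 89 / 3.6 = 24.7222 m/s
Apply formula: e = 1.435 * 24.7222^2 / (9.81 * 3771)
e = 1.435 * 611.1883 / 36993.51
e = 0.023708 m = 23.7 mm

23.7


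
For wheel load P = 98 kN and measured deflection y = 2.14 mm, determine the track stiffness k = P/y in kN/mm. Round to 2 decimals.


Track stiffness k = P / y
k = 98 / 2.14
k = 45.79 kN/mm

45.79


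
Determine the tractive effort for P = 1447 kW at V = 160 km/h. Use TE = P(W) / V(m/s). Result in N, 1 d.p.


Convert: P = 1447 kW = 1447000 W
V = 160 / 3.6 = 44.4444 m/s
TE = 1447000 / 44.4444
TE = 32557.5 N

32557.5


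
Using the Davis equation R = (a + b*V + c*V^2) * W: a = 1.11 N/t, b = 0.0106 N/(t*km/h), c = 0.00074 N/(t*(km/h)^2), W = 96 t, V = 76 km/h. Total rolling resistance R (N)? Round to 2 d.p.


b*V = 0.0106 * 76 = 0.8056
c*V^2 = 0.00074 * 5776 = 4.27424
R_per_t = 1.11 + 0.8056 + 4.27424 = 6.18984 N/t
R_total = 6.18984 * 96 = 594.22 N

594.22


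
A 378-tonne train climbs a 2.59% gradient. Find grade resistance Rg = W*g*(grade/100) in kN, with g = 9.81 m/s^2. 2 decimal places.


Rg = W * 9.81 * grade / 100
Rg = 378 * 9.81 * 2.59 / 100
Rg = 3708.18 * 0.0259
Rg = 96.04 kN

96.04


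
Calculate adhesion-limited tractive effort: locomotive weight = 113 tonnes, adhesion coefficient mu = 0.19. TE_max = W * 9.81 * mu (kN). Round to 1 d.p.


TE_max = W * g * mu
TE_max = 113 * 9.81 * 0.19
TE_max = 1108.53 * 0.19
TE_max = 210.6 kN

210.6


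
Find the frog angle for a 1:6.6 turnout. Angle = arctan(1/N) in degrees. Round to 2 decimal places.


1/N = 1/6.6 = 0.151515
angle = arctan(0.151515) = 0.150371 rad
angle = 0.150371 * 180/pi = 8.62 degrees

8.62


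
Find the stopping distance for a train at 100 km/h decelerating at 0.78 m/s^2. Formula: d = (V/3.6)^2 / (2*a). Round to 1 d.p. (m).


Convert speed: V = 100 / 3.6 = 27.7778 m/s
V^2 = 771.6049
d = 771.6049 / (2 * 0.78)
d = 771.6049 / 1.56
d = 494.6 m

494.6


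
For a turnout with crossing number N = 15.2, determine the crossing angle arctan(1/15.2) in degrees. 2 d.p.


1/N = 1/15.2 = 0.065789
angle = arctan(0.065789) = 0.065695 rad
angle = 0.065695 * 180/pi = 3.76 degrees

3.76


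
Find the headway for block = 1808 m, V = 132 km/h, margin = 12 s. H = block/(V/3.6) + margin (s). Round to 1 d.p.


V = 132 / 3.6 = 36.6667 m/s
Block traversal time = 1808 / 36.6667 = 49.3091 s
Headway = 49.3091 + 12
Headway = 61.3 s

61.3


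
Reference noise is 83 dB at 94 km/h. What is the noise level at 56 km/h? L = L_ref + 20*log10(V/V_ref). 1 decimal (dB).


V/V_ref = 56 / 94 = 0.595745
log10(0.595745) = -0.22494
20 * -0.22494 = -4.4988
L = 83 + -4.4988 = 78.5 dB

78.5


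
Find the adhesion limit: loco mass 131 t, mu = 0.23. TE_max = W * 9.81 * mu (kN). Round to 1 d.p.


TE_max = W * g * mu
TE_max = 131 * 9.81 * 0.23
TE_max = 1285.11 * 0.23
TE_max = 295.6 kN

295.6


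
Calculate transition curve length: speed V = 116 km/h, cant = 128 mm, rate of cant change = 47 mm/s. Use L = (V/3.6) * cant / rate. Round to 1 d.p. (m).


Convert speed: V = 116 / 3.6 = 32.2222 m/s
L = 32.2222 * 128 / 47
L = 4124.4444 / 47
L = 87.8 m

87.8


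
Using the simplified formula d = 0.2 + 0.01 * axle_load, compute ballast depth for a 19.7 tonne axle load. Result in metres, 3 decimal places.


d = 0.2 + 0.01 * 19.7
d = 0.2 + 0.197
d = 0.397 m

0.397


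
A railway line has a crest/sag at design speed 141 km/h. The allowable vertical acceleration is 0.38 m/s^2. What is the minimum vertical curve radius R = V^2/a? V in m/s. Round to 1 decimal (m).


Convert speed: V = 141 / 3.6 = 39.1667 m/s
V^2 = 1534.0278 m^2/s^2
R_v = 1534.0278 / 0.38
R_v = 4036.9 m

4036.9


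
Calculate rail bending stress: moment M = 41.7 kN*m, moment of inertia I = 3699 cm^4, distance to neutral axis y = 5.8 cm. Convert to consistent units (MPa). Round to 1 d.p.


Convert units:
M = 41.7 kN*m = 41700000 N*mm
y = 5.8 cm = 58 mm
I = 3699 cm^4 = 36990000 mm^4
sigma = 41700000 * 58 / 36990000
sigma = 65.4 MPa

65.4


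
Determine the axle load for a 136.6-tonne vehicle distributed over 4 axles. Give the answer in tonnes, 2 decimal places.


Load per axle = total weight / number of axles
Load = 136.6 / 4
Load = 34.15 tonnes

34.15


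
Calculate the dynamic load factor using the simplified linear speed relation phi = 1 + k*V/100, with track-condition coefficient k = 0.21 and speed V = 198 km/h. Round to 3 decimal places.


phi = 1 + k * V / 100
phi = 1 + 0.21 * 198 / 100
phi = 1 + 0.4158
phi = 1.416

1.416


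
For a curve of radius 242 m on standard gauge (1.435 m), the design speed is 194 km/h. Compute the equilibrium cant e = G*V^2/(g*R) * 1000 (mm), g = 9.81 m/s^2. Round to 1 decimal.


Convert speed: V = 194 / 3.6 = 53.8889 m/s
Apply formula: e = 1.435 * 53.8889^2 / (9.81 * 242)
e = 1.435 * 2904.0123 / 2374.02
e = 1.755359 m = 1755.4 mm

1755.4


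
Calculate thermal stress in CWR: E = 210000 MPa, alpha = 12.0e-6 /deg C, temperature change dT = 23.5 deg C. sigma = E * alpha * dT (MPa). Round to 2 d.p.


sigma = E * alpha * dT
sigma = 210000 * 12.0e-6 * 23.5
sigma = 2.52 * 23.5
sigma = 59.22 MPa

59.22


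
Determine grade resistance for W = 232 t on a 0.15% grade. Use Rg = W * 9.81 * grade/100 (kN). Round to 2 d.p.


Rg = W * 9.81 * grade / 100
Rg = 232 * 9.81 * 0.15 / 100
Rg = 2275.92 * 0.0015
Rg = 3.41 kN

3.41


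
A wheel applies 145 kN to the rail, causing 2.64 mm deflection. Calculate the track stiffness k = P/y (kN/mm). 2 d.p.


Track stiffness k = P / y
k = 145 / 2.64
k = 54.92 kN/mm

54.92


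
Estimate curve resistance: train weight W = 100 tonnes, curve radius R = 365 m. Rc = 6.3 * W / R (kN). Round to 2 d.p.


Rc = 6.3 * W / R
Rc = 6.3 * 100 / 365
Rc = 630.0 / 365
Rc = 1.73 kN

1.73


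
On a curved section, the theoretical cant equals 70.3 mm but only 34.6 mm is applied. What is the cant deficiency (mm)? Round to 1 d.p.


Cant deficiency = equilibrium cant - actual cant
CD = 70.3 - 34.6
CD = 35.7 mm

35.7


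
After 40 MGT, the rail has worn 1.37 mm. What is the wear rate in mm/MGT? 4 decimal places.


Wear rate = total wear / cumulative tonnage
Rate = 1.37 / 40
Rate = 0.0343 mm/MGT

0.0343


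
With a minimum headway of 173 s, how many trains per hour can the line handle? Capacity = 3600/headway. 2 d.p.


Capacity = 3600 / headway
Capacity = 3600 / 173
Capacity = 20.81 trains/hour

20.81


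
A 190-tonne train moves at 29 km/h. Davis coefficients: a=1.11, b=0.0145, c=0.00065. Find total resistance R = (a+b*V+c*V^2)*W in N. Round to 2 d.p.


b*V = 0.0145 * 29 = 0.4205
c*V^2 = 0.00065 * 841 = 0.54665
R_per_t = 1.11 + 0.4205 + 0.54665 = 2.07715 N/t
R_total = 2.07715 * 190 = 394.66 N

394.66


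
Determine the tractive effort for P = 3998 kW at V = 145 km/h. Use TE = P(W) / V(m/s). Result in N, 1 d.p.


Convert: P = 3998 kW = 3998000 W
V = 145 / 3.6 = 40.2778 m/s
TE = 3998000 / 40.2778
TE = 99260.7 N

99260.7


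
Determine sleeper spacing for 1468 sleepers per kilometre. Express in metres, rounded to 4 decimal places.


Spacing = 1000 m / number of sleepers
Spacing = 1000 / 1468
Spacing = 0.6812 m

0.6812


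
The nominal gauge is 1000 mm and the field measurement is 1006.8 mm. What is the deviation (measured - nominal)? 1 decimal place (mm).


Deviation = measured - nominal
Deviation = 1006.8 - 1000
Deviation = 6.8 mm

6.8


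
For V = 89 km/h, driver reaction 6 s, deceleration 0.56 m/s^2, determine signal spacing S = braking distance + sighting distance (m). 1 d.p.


V = 89 / 3.6 = 24.7222 m/s
Braking distance = 24.7222^2 / (2*0.56) = 545.7038 m
Sighting distance = 24.7222 * 6 = 148.3333 m
S = 545.7038 + 148.3333 = 694.0 m

694.0


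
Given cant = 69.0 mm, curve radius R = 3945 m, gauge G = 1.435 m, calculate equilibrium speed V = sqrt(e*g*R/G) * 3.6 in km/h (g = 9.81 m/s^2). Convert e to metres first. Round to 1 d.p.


Convert cant: e = 69.0 mm = 0.0690 m
V_ms = sqrt(0.0690 * 9.81 * 3945 / 1.435)
V_ms = sqrt(1860.857875) = 43.1377 m/s
V = 43.1377 * 3.6 = 155.3 km/h

155.3


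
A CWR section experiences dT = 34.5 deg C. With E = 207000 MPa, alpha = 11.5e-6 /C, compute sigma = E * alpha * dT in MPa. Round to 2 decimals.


sigma = E * alpha * dT
sigma = 207000 * 11.5e-6 * 34.5
sigma = 2.3805 * 34.5
sigma = 82.13 MPa

82.13


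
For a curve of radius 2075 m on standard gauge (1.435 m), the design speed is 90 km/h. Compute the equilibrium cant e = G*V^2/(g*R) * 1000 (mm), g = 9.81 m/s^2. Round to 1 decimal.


Convert speed: V = 90 / 3.6 = 25.0 m/s
Apply formula: e = 1.435 * 25.0^2 / (9.81 * 2075)
e = 1.435 * 625.0 / 20355.75
e = 0.04406 m = 44.1 mm

44.1


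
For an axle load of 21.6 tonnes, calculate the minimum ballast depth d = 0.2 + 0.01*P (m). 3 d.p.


d = 0.2 + 0.01 * 21.6
d = 0.2 + 0.216
d = 0.416 m

0.416


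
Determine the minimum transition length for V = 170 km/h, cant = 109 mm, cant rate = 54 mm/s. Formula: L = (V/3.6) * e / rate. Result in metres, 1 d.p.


Convert speed: V = 170 / 3.6 = 47.2222 m/s
L = 47.2222 * 109 / 54
L = 5147.2222 / 54
L = 95.3 m

95.3


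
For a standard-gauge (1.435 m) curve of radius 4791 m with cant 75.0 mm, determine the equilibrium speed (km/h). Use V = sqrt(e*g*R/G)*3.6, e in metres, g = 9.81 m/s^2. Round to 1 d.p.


Convert cant: e = 75.0 mm = 0.0750 m
V_ms = sqrt(0.0750 * 9.81 * 4791 / 1.435)
V_ms = sqrt(2456.430836) = 49.5624 m/s
V = 49.5624 * 3.6 = 178.4 km/h

178.4


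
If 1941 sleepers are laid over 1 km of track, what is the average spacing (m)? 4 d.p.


Spacing = 1000 m / number of sleepers
Spacing = 1000 / 1941
Spacing = 0.5152 m

0.5152


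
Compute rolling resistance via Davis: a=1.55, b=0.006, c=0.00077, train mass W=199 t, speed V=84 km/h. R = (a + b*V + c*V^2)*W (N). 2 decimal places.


b*V = 0.006 * 84 = 0.504
c*V^2 = 0.00077 * 7056 = 5.43312
R_per_t = 1.55 + 0.504 + 5.43312 = 7.48712 N/t
R_total = 7.48712 * 199 = 1489.94 N

1489.94


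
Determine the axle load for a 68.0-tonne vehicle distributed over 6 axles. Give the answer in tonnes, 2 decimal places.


Load per axle = total weight / number of axles
Load = 68.0 / 6
Load = 11.33 tonnes

11.33


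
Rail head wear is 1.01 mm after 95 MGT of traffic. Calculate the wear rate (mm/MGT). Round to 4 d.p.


Wear rate = total wear / cumulative tonnage
Rate = 1.01 / 95
Rate = 0.0106 mm/MGT

0.0106


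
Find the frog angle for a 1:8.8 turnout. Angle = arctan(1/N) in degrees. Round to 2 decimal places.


1/N = 1/8.8 = 0.113636
angle = arctan(0.113636) = 0.113151 rad
angle = 0.113151 * 180/pi = 6.48 degrees

6.48


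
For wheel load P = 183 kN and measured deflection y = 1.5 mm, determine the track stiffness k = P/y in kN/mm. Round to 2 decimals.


Track stiffness k = P / y
k = 183 / 1.5
k = 122.00 kN/mm

122.00


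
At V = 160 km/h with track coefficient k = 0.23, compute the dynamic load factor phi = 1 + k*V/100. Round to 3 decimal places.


phi = 1 + k * V / 100
phi = 1 + 0.23 * 160 / 100
phi = 1 + 0.368
phi = 1.368

1.368


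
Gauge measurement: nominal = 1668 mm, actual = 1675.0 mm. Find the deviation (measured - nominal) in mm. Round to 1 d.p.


Deviation = measured - nominal
Deviation = 1675.0 - 1668
Deviation = 7.0 mm

7.0


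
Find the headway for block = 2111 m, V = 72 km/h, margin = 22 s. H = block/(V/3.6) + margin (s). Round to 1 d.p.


V = 72 / 3.6 = 20.0 m/s
Block traversal time = 2111 / 20.0 = 105.55 s
Headway = 105.55 + 22
Headway = 127.6 s

127.6
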